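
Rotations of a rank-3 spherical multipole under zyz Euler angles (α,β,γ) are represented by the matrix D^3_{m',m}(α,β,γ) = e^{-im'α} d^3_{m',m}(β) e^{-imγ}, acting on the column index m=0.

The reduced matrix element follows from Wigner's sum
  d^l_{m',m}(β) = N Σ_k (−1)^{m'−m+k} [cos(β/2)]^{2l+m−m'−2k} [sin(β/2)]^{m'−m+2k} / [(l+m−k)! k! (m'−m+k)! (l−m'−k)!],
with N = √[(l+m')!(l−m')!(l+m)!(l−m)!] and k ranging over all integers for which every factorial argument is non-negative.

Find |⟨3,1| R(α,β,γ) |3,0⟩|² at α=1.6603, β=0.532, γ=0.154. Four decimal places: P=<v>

First d^3_{1,0}(β=0.532), then the phase factors e^{-i(1)α} and e^{-i(0)γ}:
Half-angle: c=0.964830, s=0.262874. N=√(24·2·6·6)=41.569219
Admissible k: 0..2 (factorial args all ≥0)
  k=0: (−1)^1·41.5692/(12)·0.9648^5·0.2629^1 = -0.761365
  k=1: (−1)^2·41.5692/(4)·0.9648^3·0.2629^3 = +0.169554
  k=2: (−1)^3·41.5692/(12)·0.9648^1·0.2629^5 = -0.004195
d^3_{1,0}(0.532) = -0.761365 +0.169554 -0.004195 = -0.596006
|D^3_{1,0}|² = |d^3_{1,0}(β)|² = (-0.596006)² = 0.355223 (the z-rotation phases have unit modulus)

P=0.3552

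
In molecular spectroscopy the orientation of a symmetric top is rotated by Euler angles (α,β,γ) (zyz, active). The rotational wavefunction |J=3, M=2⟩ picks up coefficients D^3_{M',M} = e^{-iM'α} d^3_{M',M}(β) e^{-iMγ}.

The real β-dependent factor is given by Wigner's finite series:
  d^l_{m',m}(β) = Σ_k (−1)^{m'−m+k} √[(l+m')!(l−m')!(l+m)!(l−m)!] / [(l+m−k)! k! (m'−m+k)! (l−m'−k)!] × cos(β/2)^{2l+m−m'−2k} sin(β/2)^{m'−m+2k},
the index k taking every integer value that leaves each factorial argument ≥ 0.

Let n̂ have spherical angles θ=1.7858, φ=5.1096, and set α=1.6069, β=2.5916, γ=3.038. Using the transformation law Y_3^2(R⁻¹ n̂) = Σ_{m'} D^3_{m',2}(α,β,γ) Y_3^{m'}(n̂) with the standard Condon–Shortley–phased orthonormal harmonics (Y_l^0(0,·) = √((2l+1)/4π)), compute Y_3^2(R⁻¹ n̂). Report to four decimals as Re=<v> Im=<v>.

Need the full column D^3_{m',2} for m'=−3..3 at α=1.6069, β=2.5916, γ=3.038.
cos(β/2)=0.271543, sin(β/2)=0.962426
d^3_{-3,2}: single k=5 term ⇒ +0.549227;  D = +0.170419-0.522119i
d^3_{-2,2}: k∈[4..5] ⇒ +0.316314 -0.794703 = -0.478389;  D = +0.459838+0.131926i
d^3_{-1,2}: k∈[3..4] ⇒ +0.112889 -0.709049 = -0.596161;  D = +0.143613-0.578604i
d^3_{0,2}: k∈[2..3] ⇒ +0.027584 -0.346504 = -0.318921;  D = -0.312100-0.065604i
d^3_{1,2}: k∈[1..2] ⇒ +0.004493 -0.112889 = -0.108395;  D = -0.018454+0.106813i
d^3_{2,2}: k∈[0..1] ⇒ +0.000401 -0.025180 = -0.024779;  D = +0.024554+0.003335i
d^3_{3,2}: single k=0 term ⇒ -0.003480;  D = +0.000344-0.003463i
Y_3^{m'}(θ=1.7858,φ=5.1096) and Σ D·Y over m':
  (+0.1704-0.5221i)·(-0.3614-0.1440i)  (+0.4598+0.1319i)·(+0.1458-0.1485i)  (+0.1436-0.5786i)·(-0.0943-0.2249i)  (-0.3121-0.0656i)·(+0.2207+0.0000i)  (-0.0185+0.1068i)·(+0.0943-0.2249i)  (+0.0246+0.0033i)·(+0.1458+0.1485i)  (+0.0003-0.0035i)·(+0.3614-0.1440i)
Y_3^2(R⁻¹ n̂) = -0.237710+0.139996i

Re=-0.2377 Im=0.1400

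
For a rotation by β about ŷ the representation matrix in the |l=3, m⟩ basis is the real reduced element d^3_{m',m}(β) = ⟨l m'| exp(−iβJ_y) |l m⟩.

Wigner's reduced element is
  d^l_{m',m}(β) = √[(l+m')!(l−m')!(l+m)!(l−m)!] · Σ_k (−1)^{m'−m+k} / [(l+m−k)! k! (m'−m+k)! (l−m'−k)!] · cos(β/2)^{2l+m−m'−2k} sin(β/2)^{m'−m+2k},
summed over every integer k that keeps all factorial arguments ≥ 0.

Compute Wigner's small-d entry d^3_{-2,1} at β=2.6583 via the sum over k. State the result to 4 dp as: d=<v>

d=-0.5737

d^3_{-2,1}(β=2.6583) via Wigner's sum:
With c≡cos(β/2)=0.239301 and s≡sin(β/2)=0.970945, N=[1·120·24·2]^{1/2}=75.894664
k∈{3,4} keeps every argument non-negative
  k=3: (−1)^0·75.8947/(12)·0.2393^3·0.9709^3 = +0.079332
  k=4: (−1)^1·75.8947/(24)·0.2393^1·0.9709^5 = -0.653009
d^3_{-2,1}(2.6583) = +0.079332 -0.653009 = -0.573677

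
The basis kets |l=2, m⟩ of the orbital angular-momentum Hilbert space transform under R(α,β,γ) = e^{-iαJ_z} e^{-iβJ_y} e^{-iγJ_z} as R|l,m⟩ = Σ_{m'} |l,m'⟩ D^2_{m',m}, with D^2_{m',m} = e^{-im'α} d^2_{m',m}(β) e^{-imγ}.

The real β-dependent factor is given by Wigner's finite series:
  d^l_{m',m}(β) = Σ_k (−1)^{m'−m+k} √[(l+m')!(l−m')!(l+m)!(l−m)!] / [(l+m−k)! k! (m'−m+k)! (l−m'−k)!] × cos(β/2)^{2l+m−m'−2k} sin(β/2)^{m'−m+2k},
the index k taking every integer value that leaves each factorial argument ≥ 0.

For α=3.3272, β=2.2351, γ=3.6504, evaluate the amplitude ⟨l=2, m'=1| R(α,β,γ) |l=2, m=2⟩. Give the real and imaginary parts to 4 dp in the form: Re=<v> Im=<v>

Re=-0.0543 Im=0.1409

First d^2_{1,2}(β=2.2351), then the phase factors e^{-i(1)α} and e^{-i(2)γ}:
With c≡cos(β/2)=0.437886 and s≡sin(β/2)=0.899030, N=[6·1·24·1]^{1/2}=12.000000
The bounds max(0,m−m')=1 and min(l+m,l−m')=1 give 1 term
  k=1: (−1)^0·12.0000/(6)·0.4379^3·0.8990^1 = +0.150969
d^2_{1,2}(2.2351) = +0.150969
D = (-0.982824+0.184543i)·(+0.150969)·(+0.525397-0.850857i) = -0.054251+0.140885i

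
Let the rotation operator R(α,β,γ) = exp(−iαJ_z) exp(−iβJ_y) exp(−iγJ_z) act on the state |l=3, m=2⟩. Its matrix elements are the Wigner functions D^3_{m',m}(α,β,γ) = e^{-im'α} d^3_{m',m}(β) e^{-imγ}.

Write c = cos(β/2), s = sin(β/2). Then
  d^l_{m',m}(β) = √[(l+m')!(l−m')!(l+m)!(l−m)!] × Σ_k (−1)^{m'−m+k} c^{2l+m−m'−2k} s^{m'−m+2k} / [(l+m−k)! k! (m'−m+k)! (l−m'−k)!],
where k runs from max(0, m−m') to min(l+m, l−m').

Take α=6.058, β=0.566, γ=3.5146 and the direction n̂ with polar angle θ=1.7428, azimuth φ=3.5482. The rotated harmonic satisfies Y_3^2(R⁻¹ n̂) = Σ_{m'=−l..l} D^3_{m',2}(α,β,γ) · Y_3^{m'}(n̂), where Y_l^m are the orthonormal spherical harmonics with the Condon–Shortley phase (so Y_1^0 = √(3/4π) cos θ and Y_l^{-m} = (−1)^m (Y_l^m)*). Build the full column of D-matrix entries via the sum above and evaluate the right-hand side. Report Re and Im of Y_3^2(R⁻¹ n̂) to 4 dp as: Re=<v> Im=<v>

Need the full column D^3_{m',2} for m'=−3..3 at α=6.058, β=0.566, γ=3.5146.
cos(β/2)=0.960222, sin(β/2)=0.279238
d^3_{-3,2}: single k=5 term ⇒ +0.003993;  D = +0.000594-0.003949i
d^3_{-2,2}: k∈[4..5] ⇒ +0.028029 -0.000474 = +0.027555;  D = +0.010078-0.025646i
d^3_{-1,2}: k∈[3..4] ⇒ +0.121918 -0.005155 = +0.116762;  D = +0.065890-0.096395i
d^3_{0,2}: k∈[2..3] ⇒ +0.363074 -0.030704 = +0.332370;  D = +0.244092-0.225585i
d^3_{1,2}: k∈[1..2] ⇒ +0.720829 -0.121918 = +0.598911;  D = +0.519500-0.298018i
d^3_{2,2}: k∈[0..1] ⇒ +0.783845 -0.331440 = +0.452405;  D = +0.432777-0.131811i
d^3_{3,2}: single k=0 term ⇒ -0.558352;  D = -0.556966+0.039308i
Y_3^{m'}(θ=1.7428,φ=3.5482) and Σ D·Y over m':
  (+0.0006-0.0039i)·(-0.1372+0.3747i)  (+0.0101-0.0256i)·(-0.1167+0.1234i)  (+0.0659-0.0964i)·(+0.2496-0.1075i)  (+0.2441-0.2256i)·(+0.1823+0.0000i)  (+0.5195-0.2980i)·(-0.2496-0.1075i)  (+0.4328-0.1318i)·(-0.1167-0.1234i)  (-0.5570+0.0393i)·(+0.1372+0.3747i)
Y_3^2(R⁻¹ n̂) = -0.265641-0.290017i

Re=-0.2656 Im=-0.2900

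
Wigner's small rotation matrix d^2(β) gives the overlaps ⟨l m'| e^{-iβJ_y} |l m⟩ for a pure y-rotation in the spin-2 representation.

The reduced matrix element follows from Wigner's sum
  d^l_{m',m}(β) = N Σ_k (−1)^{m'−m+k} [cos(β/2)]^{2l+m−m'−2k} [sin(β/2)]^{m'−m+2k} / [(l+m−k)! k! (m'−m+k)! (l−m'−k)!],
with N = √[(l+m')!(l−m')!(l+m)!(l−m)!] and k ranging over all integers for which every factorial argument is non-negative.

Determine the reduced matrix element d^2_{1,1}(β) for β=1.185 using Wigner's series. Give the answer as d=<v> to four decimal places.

d^2_{1,1}(β=1.185) via Wigner's sum:
c=cos(1.185/2)=0.829547, s=sin(1.185/2)=0.558437; N=√[6·1·6·1]=6.000000
k∈{0,1} keeps every argument non-negative
  k=0: (−1)^0·6.0000/(6)·0.8295^4·0.5584^0 = +0.473548
  k=1: (−1)^1·6.0000/(2)·0.8295^2·0.5584^2 = -0.643800
d^2_{1,1}(1.185) = +0.473548 -0.643800 = -0.170252

d=-0.1703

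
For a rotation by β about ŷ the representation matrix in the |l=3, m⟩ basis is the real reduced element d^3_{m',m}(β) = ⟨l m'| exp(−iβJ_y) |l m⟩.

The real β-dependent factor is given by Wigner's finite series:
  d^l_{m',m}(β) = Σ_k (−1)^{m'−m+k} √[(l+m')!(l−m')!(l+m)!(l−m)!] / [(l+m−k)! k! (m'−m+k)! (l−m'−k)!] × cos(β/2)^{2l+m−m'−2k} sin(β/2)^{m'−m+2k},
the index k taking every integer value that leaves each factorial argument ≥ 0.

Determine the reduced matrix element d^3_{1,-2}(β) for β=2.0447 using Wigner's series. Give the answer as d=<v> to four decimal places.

d^3_{1,-2}(β=2.0447) via Wigner's sum:
Half-angle: c=0.521362, s=0.853336. N=√(24·2·1·120)=75.894664
Admissible k: 0..1 (factorial args all ≥0)
  k=0: (−1)^3·75.8947/(12)·0.5214^3·0.8533^3 = -0.556939
  k=1: (−1)^4·75.8947/(24)·0.5214^1·0.8533^5 = +0.746000
d^3_{1,-2}(2.0447) = -0.556939 +0.746000 = +0.189061

d=0.1891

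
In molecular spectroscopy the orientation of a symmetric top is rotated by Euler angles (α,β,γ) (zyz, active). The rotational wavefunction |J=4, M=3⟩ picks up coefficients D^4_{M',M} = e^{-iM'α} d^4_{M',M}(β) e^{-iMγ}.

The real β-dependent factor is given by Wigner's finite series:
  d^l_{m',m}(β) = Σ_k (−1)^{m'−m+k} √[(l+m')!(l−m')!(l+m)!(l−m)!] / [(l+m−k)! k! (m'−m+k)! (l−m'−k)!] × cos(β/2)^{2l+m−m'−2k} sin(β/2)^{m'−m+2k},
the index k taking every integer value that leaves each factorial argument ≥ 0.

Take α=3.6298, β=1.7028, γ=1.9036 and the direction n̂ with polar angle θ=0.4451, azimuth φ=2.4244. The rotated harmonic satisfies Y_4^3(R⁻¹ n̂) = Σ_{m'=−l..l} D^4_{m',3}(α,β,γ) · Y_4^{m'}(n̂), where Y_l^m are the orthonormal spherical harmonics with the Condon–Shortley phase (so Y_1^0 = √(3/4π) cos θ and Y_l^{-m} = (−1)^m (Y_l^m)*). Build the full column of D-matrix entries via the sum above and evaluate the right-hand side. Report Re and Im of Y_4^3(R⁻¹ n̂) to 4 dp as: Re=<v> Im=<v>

Re=-0.0102 Im=0.0409

Need the full column D^4_{m',3} for m'=−4..4 at α=3.6298, β=1.7028, γ=1.9036.
cos(β/2)=0.658931, sin(β/2)=0.752204
d^4_{-4,3}: single k=7 term ⇒ +0.253941;  D = -0.207210+0.146799i
d^4_{-3,3}: k∈[6..7] ⇒ +0.550542 -0.102490 = +0.448051;  D = +0.201401-0.400234i
d^4_{-2,3}: k∈[5..6] ⇒ +0.773360 -0.335932 = +0.437428;  D = +0.009621+0.437322i
d^4_{-1,3}: k∈[4..5] ⇒ +0.798399 -0.624255 = +0.174143;  D = -0.085044-0.151965i
d^4_{0,3}: k∈[3..4] ⇒ +0.625560 -0.815193 = -0.189633;  D = -0.159408-0.102712i
d^4_{1,3}: k∈[2..3] ⇒ +0.367603 -0.798399 = -0.430795;  D = +0.429270+0.036221i
d^4_{2,3}: k∈[1..2] ⇒ +0.151802 -0.593458 = -0.441656;  D = -0.406096+0.173627i
d^4_{3,3}: k∈[0..1] ⇒ +0.035540 -0.324196 = -0.288656;  D = +0.181181-0.224712i
d^4_{4,3}: single k=0 term ⇒ -0.114752;  D = -0.021712+0.112679i
Y_4^{m'}(θ=0.4451,φ=2.4244) and Σ D·Y over m':
  (-0.2072+0.1468i)·(-0.0146+0.0041i)  (+0.2014-0.4002i)·(+0.0495-0.0754i)  (+0.0096+0.4373i)·(+0.0397+0.2889i)  (-0.0850-0.1520i)·(-0.3744-0.3265i)  (-0.1594-0.1027i)·(+0.1891+0.0000i)  (+0.4293+0.0362i)·(+0.3744-0.3265i)  (-0.4061+0.1736i)·(+0.0397-0.2889i)  (+0.1812-0.2247i)·(-0.0495-0.0754i)  (-0.0217+0.1127i)·(-0.0146-0.0041i)
Y_4^3(R⁻¹ n̂) = -0.010169+0.040874i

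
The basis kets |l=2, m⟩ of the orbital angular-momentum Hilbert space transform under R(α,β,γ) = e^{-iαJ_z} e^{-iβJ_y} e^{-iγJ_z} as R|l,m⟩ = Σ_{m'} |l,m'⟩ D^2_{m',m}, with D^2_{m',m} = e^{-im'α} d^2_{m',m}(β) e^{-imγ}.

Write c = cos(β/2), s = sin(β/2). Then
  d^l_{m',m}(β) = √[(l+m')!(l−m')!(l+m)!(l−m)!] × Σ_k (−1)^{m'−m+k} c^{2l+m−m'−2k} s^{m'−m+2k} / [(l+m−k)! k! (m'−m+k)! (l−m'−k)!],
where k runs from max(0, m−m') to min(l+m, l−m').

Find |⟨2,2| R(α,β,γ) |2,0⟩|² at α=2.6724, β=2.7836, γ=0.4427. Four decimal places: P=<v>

D^2_{2,0}(2.6724,2.7836,0.4427) = e^{-i·2·2.6724}·d^2_{2,0}(2.7836)·e^{-i·0·0.4427}. Compute d first:
c=cos(2.7836/2)=0.178042, s=sin(2.7836/2)=0.984023; N=√[24·1·2·2]=9.797959
k∈{0} keeps every argument non-negative
  k=0: (−1)^2·9.7980/(4)·0.1780^2·0.9840^2 = +0.075185
d^2_{2,0}(2.7836) = +0.075185
|D^2_{2,0}|² = |d^2_{2,0}(β)|² = (+0.075185)² = 0.005653 (the z-rotation phases have unit modulus)

P=0.0057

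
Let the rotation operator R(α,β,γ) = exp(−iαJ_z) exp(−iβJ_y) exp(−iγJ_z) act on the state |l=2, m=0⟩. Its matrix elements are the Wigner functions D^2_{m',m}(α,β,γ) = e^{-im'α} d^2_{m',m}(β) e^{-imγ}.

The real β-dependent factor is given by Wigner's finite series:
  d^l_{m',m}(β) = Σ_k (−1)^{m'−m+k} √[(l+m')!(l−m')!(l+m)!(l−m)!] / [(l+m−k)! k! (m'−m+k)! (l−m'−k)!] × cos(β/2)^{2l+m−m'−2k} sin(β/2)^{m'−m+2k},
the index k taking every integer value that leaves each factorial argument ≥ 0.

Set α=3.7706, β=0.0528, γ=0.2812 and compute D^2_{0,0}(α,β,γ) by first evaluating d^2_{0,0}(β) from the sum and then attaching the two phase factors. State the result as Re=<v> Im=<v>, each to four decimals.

Re=0.9958 Im=0.0000

D^2_{0,0}(3.7706,0.0528,0.2812) = e^{-i·0·3.7706}·d^2_{0,0}(0.0528)·e^{-i·0·0.2812}. Compute d first:
Half-angle: c=0.999652, s=0.026397. N=√(2·2·2·2)=4.000000
Admissible k: 0..2 (factorial args all ≥0)
  k=0: (−1)^0·4.0000/(4)·0.9997^4·0.0264^0 = +0.998607
  k=1: (−1)^1·4.0000/(1)·0.9997^2·0.0264^2 = -0.002785
  k=2: (−1)^2·4.0000/(4)·0.9997^0·0.0264^4 = +0.000000
d^2_{0,0}(0.0528) = +0.998607 -0.002785 +0.000000 = +0.995822
Phases: e^{-i·(0)·3.7706}=+1.000000+0.000000i, e^{-i·(0)·0.2812}=+1.000000+0.000000i ⇒ D=+0.995822+0.000000i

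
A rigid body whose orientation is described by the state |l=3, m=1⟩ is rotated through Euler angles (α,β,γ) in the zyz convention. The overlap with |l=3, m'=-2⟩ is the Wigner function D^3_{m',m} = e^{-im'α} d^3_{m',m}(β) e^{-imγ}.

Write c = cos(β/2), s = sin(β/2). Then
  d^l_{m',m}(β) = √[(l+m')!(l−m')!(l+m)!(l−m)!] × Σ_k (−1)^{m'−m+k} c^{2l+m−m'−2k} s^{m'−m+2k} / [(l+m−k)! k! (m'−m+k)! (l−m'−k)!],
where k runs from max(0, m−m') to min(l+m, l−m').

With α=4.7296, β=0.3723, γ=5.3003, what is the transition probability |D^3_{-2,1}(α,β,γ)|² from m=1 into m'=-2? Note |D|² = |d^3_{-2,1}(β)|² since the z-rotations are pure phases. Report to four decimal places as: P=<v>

P=0.0014

D^3_{-2,1}(4.7296,0.3723,5.3003) = e^{-i·-2·4.7296}·d^3_{-2,1}(0.3723)·e^{-i·1·5.3003}. Compute d first:
c=cos(0.3723/2)=0.982724, s=sin(0.3723/2)=0.185077; N=√[1·120·24·2]=75.894664
Admissible k: 3..4 (factorial args all ≥0)
  k=3: (−1)^0·75.8947/(12)·0.9827^3·0.1851^3 = +0.038052
  k=4: (−1)^1·75.8947/(24)·0.9827^1·0.1851^5 = -0.000675
d^3_{-2,1}(0.3723) = +0.038052 -0.000675 = +0.037377
|D^3_{-2,1}|² = |d^3_{-2,1}(β)|² = (+0.037377)² = 0.001397 (the z-rotation phases have unit modulus)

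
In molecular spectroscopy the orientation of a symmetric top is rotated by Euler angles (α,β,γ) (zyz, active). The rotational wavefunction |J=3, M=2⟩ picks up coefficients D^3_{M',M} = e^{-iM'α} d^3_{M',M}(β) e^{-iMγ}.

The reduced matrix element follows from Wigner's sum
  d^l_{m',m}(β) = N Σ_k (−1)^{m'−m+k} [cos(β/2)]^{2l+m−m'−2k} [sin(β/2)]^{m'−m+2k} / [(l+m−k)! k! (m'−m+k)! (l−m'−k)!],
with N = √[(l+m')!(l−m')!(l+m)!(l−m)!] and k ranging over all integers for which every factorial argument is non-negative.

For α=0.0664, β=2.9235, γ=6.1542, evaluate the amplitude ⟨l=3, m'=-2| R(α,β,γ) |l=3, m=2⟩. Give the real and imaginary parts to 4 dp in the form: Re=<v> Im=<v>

First d^3_{-2,2}(β=2.9235), then the phase factors e^{-i(-2)α} and e^{-i(2)γ}:
With c≡cos(β/2)=0.108830 and s≡sin(β/2)=0.994060, N=[1·120·120·1]^{1/2}=120.000000
k: max(0,(2)−(-2))=4 … min(3+(2),3−(-2))=5
  k=4: (−1)^0·120.0000/(24)·0.1088^2·0.9941^4 = +0.057826
  k=5: (−1)^1·120.0000/(120)·0.1088^0·0.9941^6 = -0.964887
d^3_{-2,2}(2.9235) = +0.057826 -0.964887 = -0.907061
Attach z-rotation phases: D = e^{-i(-2)(0.0664)}·(-0.907061)·e^{-i(2)(6.1542)} = -0.838683-0.345501i

Re=-0.8387 Im=-0.3455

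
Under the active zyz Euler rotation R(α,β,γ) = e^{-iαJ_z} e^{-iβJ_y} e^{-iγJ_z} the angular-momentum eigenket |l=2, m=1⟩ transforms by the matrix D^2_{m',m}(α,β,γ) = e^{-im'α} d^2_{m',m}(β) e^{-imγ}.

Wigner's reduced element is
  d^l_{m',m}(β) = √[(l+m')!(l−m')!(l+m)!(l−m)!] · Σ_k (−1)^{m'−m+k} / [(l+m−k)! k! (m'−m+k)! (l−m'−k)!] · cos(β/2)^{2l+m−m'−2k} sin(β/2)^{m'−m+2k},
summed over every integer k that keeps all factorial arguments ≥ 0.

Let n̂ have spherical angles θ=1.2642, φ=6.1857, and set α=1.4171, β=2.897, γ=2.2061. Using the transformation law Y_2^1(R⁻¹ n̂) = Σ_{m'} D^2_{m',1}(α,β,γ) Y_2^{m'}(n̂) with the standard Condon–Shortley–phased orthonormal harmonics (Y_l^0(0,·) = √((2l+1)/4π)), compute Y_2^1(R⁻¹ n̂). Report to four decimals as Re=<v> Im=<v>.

Need the full column D^2_{m',1} for m'=−2..2 at α=1.4171, β=2.897, γ=2.2061.
cos(β/2)=0.121992, sin(β/2)=0.992531
d^2_{-2,1}: single k=3 term ⇒ +0.238557;  D = +0.193028+0.140178i
d^2_{-1,1}: k∈[2..3] ⇒ +0.043982 -0.970458 = -0.926476;  D = -0.652754+0.657473i
d^2_{0,1}: k∈[1..2] ⇒ +0.004414 -0.292172 = -0.287758;  D = +0.170762+0.231614i
d^2_{1,1}: k∈[0..1] ⇒ +0.000221 -0.043982 = -0.043760;  D = +0.038782-0.020270i
d^2_{2,1}: single k=0 term ⇒ -0.003604;  D = -0.001161-0.003412i
Y_2^{m'}(θ=1.2642,φ=6.1857) and Σ D·Y over m':
  (+0.1930+0.1402i)·(+0.3444+0.0680i)  (-0.6528+0.6575i)·(+0.2212+0.0216i)  (+0.1708+0.2316i)·(-0.2292+0.0000i)  (+0.0388-0.0203i)·(-0.2212+0.0216i)  (-0.0012-0.0034i)·(+0.3444-0.0680i)
Y_2^1(R⁻¹ n̂) = -0.149601+0.143888i

Re=-0.1496 Im=0.1439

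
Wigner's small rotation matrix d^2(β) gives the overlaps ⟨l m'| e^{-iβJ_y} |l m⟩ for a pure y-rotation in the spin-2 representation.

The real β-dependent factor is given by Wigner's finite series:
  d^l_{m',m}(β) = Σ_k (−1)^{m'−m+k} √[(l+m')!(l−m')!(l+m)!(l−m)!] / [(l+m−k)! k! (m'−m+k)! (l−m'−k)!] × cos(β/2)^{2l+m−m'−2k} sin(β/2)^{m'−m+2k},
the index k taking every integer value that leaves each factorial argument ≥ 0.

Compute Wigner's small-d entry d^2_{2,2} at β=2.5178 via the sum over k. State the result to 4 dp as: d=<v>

d^2_{2,2}(β=2.5178) via Wigner's sum:
With c≡cos(β/2)=0.306864 and s≡sin(β/2)=0.951753, N=[24·1·24·1]^{1/2}=24.000000
k: max(0,(2)−(2))=0 … min(2+(2),2−(2))=0
  k=0: (−1)^0·24.0000/(24)·0.3069^4·0.9518^0 = +0.008867
d^2_{2,2}(2.5178) = +0.008867

d=0.0089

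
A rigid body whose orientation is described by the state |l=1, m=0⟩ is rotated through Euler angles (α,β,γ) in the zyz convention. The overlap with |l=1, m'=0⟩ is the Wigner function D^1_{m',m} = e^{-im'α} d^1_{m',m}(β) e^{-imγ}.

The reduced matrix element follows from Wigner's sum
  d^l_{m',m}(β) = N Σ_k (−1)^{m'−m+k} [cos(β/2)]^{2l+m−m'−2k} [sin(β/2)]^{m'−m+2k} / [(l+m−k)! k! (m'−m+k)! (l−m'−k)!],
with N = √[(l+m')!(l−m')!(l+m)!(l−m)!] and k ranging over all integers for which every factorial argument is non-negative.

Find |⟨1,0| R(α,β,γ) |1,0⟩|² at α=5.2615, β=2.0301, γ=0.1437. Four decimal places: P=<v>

P=0.1965

Split into d^1_{0,0}(β=2.0301) × two z-phases.
With c≡cos(β/2)=0.527577 and s≡sin(β/2)=0.849507, N=[1·1·1·1]^{1/2}=1.000000
Admissible k: 0..1 (factorial args all ≥0)
  k=0: (−1)^0·1.0000/(1)·0.5276^2·0.8495^0 = +0.278338
  k=1: (−1)^1·1.0000/(1)·0.5276^0·0.8495^2 = -0.721662
d^1_{0,0}(2.0301) = +0.278338 -0.721662 = -0.443324
|D^1_{0,0}|² = |d^1_{0,0}(β)|² = (-0.443324)² = 0.196536 (the z-rotation phases have unit modulus)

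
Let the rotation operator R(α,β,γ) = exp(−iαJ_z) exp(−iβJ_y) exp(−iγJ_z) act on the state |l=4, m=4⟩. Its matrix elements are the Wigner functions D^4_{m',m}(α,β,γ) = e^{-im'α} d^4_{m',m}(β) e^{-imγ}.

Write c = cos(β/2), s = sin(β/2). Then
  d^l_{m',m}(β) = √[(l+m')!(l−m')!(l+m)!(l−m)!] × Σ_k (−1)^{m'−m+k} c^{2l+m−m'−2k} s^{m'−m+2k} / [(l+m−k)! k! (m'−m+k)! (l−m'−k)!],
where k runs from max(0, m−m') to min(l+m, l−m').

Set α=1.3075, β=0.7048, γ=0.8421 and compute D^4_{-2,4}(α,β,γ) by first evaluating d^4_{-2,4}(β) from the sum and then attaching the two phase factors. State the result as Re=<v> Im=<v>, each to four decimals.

Re=0.0057 Im=-0.0054

D^4_{-2,4}(1.3075,0.7048,0.8421) = e^{-i·-2·1.3075}·d^4_{-2,4}(0.7048)·e^{-i·4·0.8421}. Compute d first:
c=cos(0.7048/2)=0.938547, s=sin(0.7048/2)=0.345151; N=√[2·720·40320·1]=7619.763776
k∈{6} keeps every argument non-negative
  k=6: (−1)^0·7619.7638/(1440)·0.9385^2·0.3452^6 = +0.007880
d^4_{-2,4}(0.7048) = +0.007880
D = (-0.864525+0.502591i)·(+0.007880)·(-0.974389+0.224868i) = +0.005748-0.005391i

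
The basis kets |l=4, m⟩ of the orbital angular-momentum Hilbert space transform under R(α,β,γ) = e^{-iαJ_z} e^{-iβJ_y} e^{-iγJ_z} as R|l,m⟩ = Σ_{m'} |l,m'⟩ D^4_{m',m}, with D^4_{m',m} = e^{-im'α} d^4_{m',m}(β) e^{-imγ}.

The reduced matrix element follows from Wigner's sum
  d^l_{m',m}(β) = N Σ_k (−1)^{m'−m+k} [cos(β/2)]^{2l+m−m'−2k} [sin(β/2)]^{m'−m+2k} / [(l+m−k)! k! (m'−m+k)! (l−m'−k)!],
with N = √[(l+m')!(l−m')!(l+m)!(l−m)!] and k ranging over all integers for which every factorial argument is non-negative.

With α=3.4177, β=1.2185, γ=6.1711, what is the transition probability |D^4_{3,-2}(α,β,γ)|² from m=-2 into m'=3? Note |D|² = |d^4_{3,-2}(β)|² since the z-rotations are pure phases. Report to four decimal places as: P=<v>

P=0.1013

Split into d^4_{3,-2}(β=1.2185) × two z-phases.
With c≡cos(β/2)=0.820077 and s≡sin(β/2)=0.572253, N=[5040·1·2·720]^{1/2}=2693.993318
Admissible k: 0..1 (factorial args all ≥0)
  k=0: (−1)^5·2693.9933/(240)·0.8201^3·0.5723^5 = -0.379917
  k=1: (−1)^6·2693.9933/(720)·0.8201^1·0.5723^7 = +0.061664
d^4_{3,-2}(1.2185) = -0.379917 +0.061664 = -0.318253
|D^4_{3,-2}|² = |d^4_{3,-2}(β)|² = (-0.318253)² = 0.101285 (the z-rotation phases have unit modulus)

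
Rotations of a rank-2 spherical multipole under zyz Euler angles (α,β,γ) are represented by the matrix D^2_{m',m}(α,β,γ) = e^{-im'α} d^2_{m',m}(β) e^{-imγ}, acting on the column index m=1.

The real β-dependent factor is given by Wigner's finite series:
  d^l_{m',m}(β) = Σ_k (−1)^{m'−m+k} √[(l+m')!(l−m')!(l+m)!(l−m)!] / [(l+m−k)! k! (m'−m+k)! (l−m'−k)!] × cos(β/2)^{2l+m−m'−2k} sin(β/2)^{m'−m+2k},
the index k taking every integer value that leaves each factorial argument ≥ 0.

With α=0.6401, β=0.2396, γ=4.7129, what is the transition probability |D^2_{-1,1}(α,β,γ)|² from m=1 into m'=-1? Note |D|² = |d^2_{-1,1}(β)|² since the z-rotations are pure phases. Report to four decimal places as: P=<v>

P=0.0018

First d^2_{-1,1}(β=0.2396), then the phase factors e^{-i(-1)α} and e^{-i(1)γ}:
c=cos(0.2396/2)=0.992833, s=sin(0.2396/2)=0.119514; N=√[1·6·6·1]=6.000000
k∈{2,3} keeps every argument non-negative
  k=2: (−1)^0·6.0000/(2)·0.9928^2·0.1195^2 = +0.042238
  k=3: (−1)^1·6.0000/(6)·0.9928^0·0.1195^4 = -0.000204
d^2_{-1,1}(0.2396) = +0.042238 -0.000204 = +0.042034
|D^2_{-1,1}|² = |d^2_{-1,1}(β)|² = (+0.042034)² = 0.001767 (the z-rotation phases have unit modulus)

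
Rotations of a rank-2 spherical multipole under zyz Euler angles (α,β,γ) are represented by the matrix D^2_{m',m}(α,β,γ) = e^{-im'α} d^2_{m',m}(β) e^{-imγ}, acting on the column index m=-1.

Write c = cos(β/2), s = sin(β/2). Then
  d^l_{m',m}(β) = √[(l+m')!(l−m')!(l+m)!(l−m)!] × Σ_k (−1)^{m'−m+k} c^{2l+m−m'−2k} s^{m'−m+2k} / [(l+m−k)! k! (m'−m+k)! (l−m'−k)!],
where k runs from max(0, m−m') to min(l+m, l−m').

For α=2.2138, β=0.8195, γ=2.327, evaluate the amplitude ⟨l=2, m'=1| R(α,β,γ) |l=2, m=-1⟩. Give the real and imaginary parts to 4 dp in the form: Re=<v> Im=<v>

First d^2_{1,-1}(β=0.8195), then the phase factors e^{-i(1)α} and e^{-i(-1)γ}:
Half-angle: c=0.917220, s=0.398380. N=√(6·1·1·6)=6.000000
k∈{0,1} keeps every argument non-negative
  k=0: (−1)^2·6.0000/(2)·0.9172^2·0.3984^2 = +0.400557
  k=1: (−1)^3·6.0000/(6)·0.9172^0·0.3984^4 = -0.025188
d^2_{1,-1}(0.8195) = +0.400557 -0.025188 = +0.375369
D = (-0.599602-0.800298i)·(+0.375369)·(-0.686165+0.727446i) = +0.372966+0.042401i

Re=0.3730 Im=0.0424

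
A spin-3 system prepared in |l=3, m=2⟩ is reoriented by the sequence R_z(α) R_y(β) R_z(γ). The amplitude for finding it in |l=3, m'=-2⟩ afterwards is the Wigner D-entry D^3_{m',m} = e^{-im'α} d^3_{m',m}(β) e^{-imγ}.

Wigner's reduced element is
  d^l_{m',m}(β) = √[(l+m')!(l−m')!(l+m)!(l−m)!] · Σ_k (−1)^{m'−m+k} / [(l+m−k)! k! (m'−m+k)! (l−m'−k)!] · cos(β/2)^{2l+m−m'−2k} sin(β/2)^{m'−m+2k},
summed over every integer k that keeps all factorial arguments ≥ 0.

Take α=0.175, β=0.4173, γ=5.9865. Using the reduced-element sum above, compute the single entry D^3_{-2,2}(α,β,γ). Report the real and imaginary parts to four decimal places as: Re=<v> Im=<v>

D^3_{-2,2}(0.175,0.4173,5.9865) = e^{-i·-2·0.175}·d^3_{-2,2}(0.4173)·e^{-i·2·5.9865}. Compute d first:
Half-angle: c=0.978311, s=0.207139. N=√(1·120·120·1)=120.000000
Admissible k: 4..5 (factorial args all ≥0)
  k=4: (−1)^0·120.0000/(24)·0.9783^2·0.2071^4 = +0.008810
  k=5: (−1)^1·120.0000/(120)·0.9783^0·0.2071^6 = -0.000079
d^3_{-2,2}(0.4173) = +0.008810 -0.000079 = +0.008731
Phases: e^{-i·(-2)·0.175}=+0.939373+0.342898i, e^{-i·(2)·5.9865}=+0.829061+0.559159i ⇒ D=+0.005126+0.007068i

Re=0.0051 Im=0.0071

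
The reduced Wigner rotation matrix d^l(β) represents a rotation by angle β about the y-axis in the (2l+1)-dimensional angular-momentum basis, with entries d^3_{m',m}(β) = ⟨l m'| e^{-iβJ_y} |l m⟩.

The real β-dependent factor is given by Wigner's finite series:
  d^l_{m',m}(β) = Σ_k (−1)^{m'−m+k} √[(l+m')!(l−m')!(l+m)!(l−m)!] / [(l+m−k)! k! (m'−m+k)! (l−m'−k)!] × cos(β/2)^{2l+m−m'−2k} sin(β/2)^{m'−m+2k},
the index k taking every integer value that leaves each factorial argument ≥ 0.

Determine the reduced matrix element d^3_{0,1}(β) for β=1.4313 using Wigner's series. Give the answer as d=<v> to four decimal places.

d=-0.3874

d^3_{0,1}(β=1.4313) via Wigner's sum:
Half-angle: c=0.754667, s=0.656108. N=√(6·6·24·2)=41.569219
The bounds max(0,m−m')=1 and min(l+m,l−m')=3 give 3 terms
  k=1: (−1)^0·41.5692/(12)·0.7547^5·0.6561^1 = +0.556343
  k=2: (−1)^1·41.5692/(4)·0.7547^3·0.6561^3 = -1.261549
  k=3: (−1)^2·41.5692/(12)·0.7547^1·0.6561^5 = +0.317851
d^3_{0,1}(1.4313) = +0.556343 -1.261549 +0.317851 = -0.387355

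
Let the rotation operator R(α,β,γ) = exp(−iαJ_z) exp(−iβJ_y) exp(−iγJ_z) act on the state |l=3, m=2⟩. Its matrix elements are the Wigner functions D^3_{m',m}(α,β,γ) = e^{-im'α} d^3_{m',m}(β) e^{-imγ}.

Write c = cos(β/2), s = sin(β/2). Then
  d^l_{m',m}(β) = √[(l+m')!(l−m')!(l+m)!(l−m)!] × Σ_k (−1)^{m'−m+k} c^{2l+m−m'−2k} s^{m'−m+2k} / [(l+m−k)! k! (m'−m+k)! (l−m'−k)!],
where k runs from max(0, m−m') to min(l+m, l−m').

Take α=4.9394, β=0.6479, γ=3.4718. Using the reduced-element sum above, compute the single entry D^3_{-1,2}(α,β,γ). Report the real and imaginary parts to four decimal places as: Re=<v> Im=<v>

Split into d^3_{-1,2}(β=0.6479) × two z-phases.
Half-angle: c=0.947985, s=0.318314. N=√(2·24·120·1)=75.894664
The bounds max(0,m−m')=3 and min(l+m,l−m')=4 give 2 terms
  k=3: (−1)^0·75.8947/(12)·0.9480^3·0.3183^3 = +0.173780
  k=4: (−1)^1·75.8947/(24)·0.9480^1·0.3183^5 = -0.009797
d^3_{-1,2}(0.6479) = +0.173780 -0.009797 = +0.163984
Phases: e^{-i·(-1)·4.9394}=+0.225066-0.974343i, e^{-i·(2)·3.4718}=+0.789738-0.613444i ⇒ D=-0.068867-0.148822i

Re=-0.0689 Im=-0.1488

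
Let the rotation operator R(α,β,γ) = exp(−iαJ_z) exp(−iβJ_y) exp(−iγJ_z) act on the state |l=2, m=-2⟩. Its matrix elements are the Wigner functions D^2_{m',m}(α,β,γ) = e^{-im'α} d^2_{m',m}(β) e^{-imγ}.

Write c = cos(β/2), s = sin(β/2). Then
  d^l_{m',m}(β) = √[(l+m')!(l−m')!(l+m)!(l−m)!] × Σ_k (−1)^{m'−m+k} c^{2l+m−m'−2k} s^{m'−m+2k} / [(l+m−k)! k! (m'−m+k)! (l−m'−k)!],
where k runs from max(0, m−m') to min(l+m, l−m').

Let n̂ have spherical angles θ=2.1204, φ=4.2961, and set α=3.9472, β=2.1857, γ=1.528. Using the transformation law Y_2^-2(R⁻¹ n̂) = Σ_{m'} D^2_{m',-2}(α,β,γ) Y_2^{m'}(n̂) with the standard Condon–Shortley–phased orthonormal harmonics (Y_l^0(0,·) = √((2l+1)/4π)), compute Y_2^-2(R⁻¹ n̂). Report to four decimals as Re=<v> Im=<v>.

Need the full column D^2_{m',-2} for m'=−2..2 at α=3.9472, β=2.1857, γ=1.528.
cos(β/2)=0.459957, sin(β/2)=0.887941
d^2_{-2,-2}: single k=0 term ⇒ +0.044758;  D = -0.002021-0.044712i
d^2_{-1,-2}: single k=0 term ⇒ -0.172808;  D = -0.129917-0.113949i
d^2_{0,-2}: single k=0 term ⇒ +0.408581;  D = -0.407085+0.034929i
d^2_{1,-2}: single k=0 term ⇒ -0.644021;  D = -0.404753+0.500936i
d^2_{2,-2}: single k=0 term ⇒ +0.621638;  D = +0.078126+0.616709i
Y_2^{m'}(θ=2.1204,φ=4.2961) and Σ D·Y over m':
  (-0.0020-0.0447i)·(-0.1890-0.2078i)  (-0.1299-0.1139i)·(+0.1391-0.3147i)  (-0.4071+0.0349i)·(-0.0572+0.0000i)  (-0.4048+0.5009i)·(-0.1391-0.3147i)  (+0.0781+0.6167i)·(-0.1890+0.2078i)
Y_2^-2(R⁻¹ n̂) = +0.031533-0.010756i

Re=0.0315 Im=-0.0108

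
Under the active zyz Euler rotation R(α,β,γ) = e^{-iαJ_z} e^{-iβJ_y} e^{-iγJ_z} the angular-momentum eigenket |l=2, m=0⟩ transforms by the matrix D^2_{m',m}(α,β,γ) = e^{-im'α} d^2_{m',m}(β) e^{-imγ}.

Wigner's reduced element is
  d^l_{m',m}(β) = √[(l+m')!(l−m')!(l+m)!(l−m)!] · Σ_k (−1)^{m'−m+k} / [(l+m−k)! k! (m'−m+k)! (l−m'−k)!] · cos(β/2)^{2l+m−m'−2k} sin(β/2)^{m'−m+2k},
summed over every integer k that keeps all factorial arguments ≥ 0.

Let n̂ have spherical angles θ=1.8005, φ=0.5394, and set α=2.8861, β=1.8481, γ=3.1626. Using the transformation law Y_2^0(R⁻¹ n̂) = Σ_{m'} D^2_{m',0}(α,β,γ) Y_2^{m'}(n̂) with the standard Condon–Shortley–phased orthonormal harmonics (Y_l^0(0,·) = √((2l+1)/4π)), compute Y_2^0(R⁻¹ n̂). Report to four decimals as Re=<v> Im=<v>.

Re=0.0180 Im=0.0000

Need the full column D^2_{m',0} for m'=−2..2 at α=2.8861, β=1.8481, γ=3.1626.
cos(β/2)=0.602593, sin(β/2)=0.798049
d^2_{-2,0}: single k=2 term ⇒ +0.566477;  D = +0.494117-0.277028i
d^2_{-1,0}: k∈[1..2] ⇒ +0.427737 -0.750219 = -0.322481;  D = +0.312013-0.081498i
d^2_{0,0}: k∈[0..2] ⇒ +0.131855 -0.925054 +0.405618 = -0.387580;  D = -0.387580+0.000000i
d^2_{1,0}: k∈[0..1] ⇒ -0.427737 +0.750219 = +0.322481;  D = -0.312013-0.081498i
d^2_{2,0}: single k=0 term ⇒ +0.566477;  D = +0.494117+0.277028i
Y_2^{m'}(θ=1.8005,φ=0.5394) and Σ D·Y over m':
  (+0.4941-0.2770i)·(+0.1730-0.3228i)  (+0.3120-0.0815i)·(-0.1470+0.0880i)  (-0.3876+0.0000i)·(-0.2663+0.0000i)  (-0.3120-0.0815i)·(+0.1470+0.0880i)  (+0.4941+0.2770i)·(+0.1730+0.3228i)
Y_2^0(R⁻¹ n̂) = +0.017981+0.000000i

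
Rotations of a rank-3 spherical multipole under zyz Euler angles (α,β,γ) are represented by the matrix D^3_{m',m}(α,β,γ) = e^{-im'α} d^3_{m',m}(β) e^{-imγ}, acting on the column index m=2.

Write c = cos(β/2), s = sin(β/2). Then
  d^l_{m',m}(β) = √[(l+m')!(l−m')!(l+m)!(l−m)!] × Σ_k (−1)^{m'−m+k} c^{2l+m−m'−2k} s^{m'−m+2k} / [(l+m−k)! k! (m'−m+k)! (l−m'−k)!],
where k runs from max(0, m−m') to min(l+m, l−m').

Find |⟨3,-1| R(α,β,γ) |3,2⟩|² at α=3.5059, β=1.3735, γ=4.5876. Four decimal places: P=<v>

P=0.2449

D^3_{-1,2}(3.5059,1.3735,4.5876) = e^{-i·-1·3.5059}·d^3_{-1,2}(1.3735)·e^{-i·2·4.5876}. Compute d first:
c=cos(1.3735/2)=0.773311, s=sin(1.3735/2)=0.634027; N=√[2·24·120·1]=75.894664
Admissible k: 3..4 (factorial args all ≥0)
  k=3: (−1)^0·75.8947/(12)·0.7733^3·0.6340^3 = +0.745445
  k=4: (−1)^1·75.8947/(24)·0.7733^1·0.6340^5 = -0.250550
d^3_{-1,2}(1.3735) = +0.745445 -0.250550 = +0.494896
|D^3_{-1,2}|² = |d^3_{-1,2}(β)|² = (+0.494896)² = 0.244922 (the z-rotation phases have unit modulus)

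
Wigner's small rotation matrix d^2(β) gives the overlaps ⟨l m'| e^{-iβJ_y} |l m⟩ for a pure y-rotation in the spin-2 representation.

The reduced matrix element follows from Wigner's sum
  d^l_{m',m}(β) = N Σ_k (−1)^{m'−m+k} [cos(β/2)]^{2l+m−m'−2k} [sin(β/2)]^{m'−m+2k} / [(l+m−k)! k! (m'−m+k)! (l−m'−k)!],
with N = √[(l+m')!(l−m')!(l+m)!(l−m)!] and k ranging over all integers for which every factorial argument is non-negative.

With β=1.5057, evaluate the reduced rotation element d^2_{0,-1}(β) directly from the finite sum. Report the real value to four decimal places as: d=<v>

d^2_{0,-1}(β=1.5057) via Wigner's sum:
c=cos(1.5057/2)=0.729743, s=sin(1.5057/2)=0.683721; N=√[2·2·1·6]=4.898979
The bounds max(0,m−m')=0 and min(l+m,l−m')=1 give 2 terms
  k=0: (−1)^1·4.8990/(2)·0.7297^3·0.6837^1 = -0.650826
  k=1: (−1)^2·4.8990/(2)·0.7297^1·0.6837^3 = +0.571325
d^2_{0,-1}(1.5057) = -0.650826 +0.571325 = -0.079501

d=-0.0795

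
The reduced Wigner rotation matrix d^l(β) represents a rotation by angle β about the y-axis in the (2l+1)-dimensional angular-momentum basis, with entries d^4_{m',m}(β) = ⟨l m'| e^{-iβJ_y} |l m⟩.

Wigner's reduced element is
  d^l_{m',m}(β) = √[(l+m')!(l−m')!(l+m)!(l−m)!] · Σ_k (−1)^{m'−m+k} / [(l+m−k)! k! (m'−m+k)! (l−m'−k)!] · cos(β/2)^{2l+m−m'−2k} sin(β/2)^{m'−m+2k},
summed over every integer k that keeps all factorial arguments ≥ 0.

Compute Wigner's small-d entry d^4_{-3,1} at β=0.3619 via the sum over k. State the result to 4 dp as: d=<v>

d^4_{-3,1}(β=0.3619) via Wigner's sum:
With c≡cos(β/2)=0.983673 and s≡sin(β/2)=0.179964, N=[1·5040·120·6]^{1/2}=1904.940944
k: max(0,(1)−(-3))=4 … min(4+(1),4−(-3))=5
  k=4: (−1)^0·1904.9409/(144)·0.9837^4·0.1800^4 = +0.012992
  k=5: (−1)^1·1904.9409/(240)·0.9837^2·0.1800^6 = -0.000261
d^4_{-3,1}(0.3619) = +0.012992 -0.000261 = +0.012731

d=0.0127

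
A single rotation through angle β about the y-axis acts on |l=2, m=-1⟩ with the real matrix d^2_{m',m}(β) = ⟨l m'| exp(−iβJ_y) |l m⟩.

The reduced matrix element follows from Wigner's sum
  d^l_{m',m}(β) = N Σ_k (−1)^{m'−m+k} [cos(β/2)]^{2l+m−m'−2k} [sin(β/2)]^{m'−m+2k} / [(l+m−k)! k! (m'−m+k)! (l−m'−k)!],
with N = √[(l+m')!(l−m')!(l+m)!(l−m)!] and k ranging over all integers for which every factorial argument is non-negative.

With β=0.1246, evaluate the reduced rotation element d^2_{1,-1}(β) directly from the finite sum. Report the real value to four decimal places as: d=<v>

d=0.0116

d^2_{1,-1}(β=0.1246) via Wigner's sum:
Half-angle: c=0.998060, s=0.062260. N=√(6·1·1·6)=6.000000
k: max(0,(-1)−(1))=0 … min(2+(-1),2−(1))=1
  k=0: (−1)^2·6.0000/(2)·0.9981^2·0.0623^2 = +0.011584
  k=1: (−1)^3·6.0000/(6)·0.9981^0·0.0623^4 = -0.000015
d^2_{1,-1}(0.1246) = +0.011584 -0.000015 = +0.011569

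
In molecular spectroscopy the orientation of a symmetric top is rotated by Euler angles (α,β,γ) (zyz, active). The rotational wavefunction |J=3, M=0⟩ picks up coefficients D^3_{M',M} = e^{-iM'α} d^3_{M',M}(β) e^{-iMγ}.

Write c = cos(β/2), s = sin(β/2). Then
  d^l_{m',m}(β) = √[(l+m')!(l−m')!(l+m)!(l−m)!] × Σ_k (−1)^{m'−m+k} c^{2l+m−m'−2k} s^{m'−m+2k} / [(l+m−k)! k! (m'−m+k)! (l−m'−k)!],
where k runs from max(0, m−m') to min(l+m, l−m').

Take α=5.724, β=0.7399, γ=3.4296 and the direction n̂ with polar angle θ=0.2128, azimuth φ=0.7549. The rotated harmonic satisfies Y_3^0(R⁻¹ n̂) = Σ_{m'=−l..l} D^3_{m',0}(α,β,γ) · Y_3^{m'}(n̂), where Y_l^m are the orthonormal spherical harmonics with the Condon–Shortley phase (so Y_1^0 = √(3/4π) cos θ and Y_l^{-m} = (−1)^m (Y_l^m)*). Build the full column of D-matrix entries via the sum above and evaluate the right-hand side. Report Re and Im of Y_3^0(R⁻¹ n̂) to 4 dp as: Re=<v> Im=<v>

Re=-0.0359 Im=0.0000

Need the full column D^3_{m',0} for m'=−3..3 at α=5.724, β=0.7399, γ=3.4296.
cos(β/2)=0.932345, sin(β/2)=0.361569
d^3_{-3,0}: single k=3 term ⇒ +0.171324;  D = -0.018256-0.170349i
d^3_{-2,0}: k∈[2..3] ⇒ +0.541066 -0.081373 = +0.459693;  D = +0.200954-0.413443i
d^3_{-1,0}: k∈[1..3] ⇒ +0.882401 -0.398121 +0.019958 = +0.504238;  D = +0.427436-0.267496i
d^3_{0,0}: k∈[0..3] ⇒ +0.656842 -0.889062 +0.133709 -0.002234 = -0.100745;  D = -0.100745+0.000000i
d^3_{1,0}: k∈[0..2] ⇒ -0.882401 +0.398121 -0.019958 = -0.504238;  D = -0.427436-0.267496i
d^3_{2,0}: k∈[0..1] ⇒ +0.541066 -0.081373 = +0.459693;  D = +0.200954+0.413443i
d^3_{3,0}: single k=0 term ⇒ -0.171324;  D = +0.018256-0.170349i
Y_3^{m'}(θ=0.2128,φ=0.7549) and Σ D·Y over m':
  (-0.0183-0.1703i)·(-0.0025-0.0030i)  (+0.2010-0.4134i)·(+0.0027-0.0445i)  (+0.4274-0.2675i)·(+0.1878-0.1766i)  (-0.1007+0.0000i)·(+0.6482+0.0000i)  (-0.4274-0.2675i)·(-0.1878-0.1766i)  (+0.2010+0.4134i)·(+0.0027+0.0445i)  (+0.0183-0.1703i)·(+0.0025-0.0030i)
Y_3^0(R⁻¹ n̂) = -0.035911-0.000000i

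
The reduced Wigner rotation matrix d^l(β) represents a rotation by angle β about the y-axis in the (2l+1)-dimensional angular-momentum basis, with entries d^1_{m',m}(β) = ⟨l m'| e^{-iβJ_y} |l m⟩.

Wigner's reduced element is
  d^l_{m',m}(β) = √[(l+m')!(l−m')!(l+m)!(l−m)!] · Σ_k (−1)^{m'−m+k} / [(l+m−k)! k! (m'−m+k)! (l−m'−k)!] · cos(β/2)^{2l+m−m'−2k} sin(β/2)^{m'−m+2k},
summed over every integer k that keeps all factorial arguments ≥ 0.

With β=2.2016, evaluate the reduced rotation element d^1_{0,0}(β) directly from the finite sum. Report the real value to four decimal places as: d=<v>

d^1_{0,0}(β=2.2016) via Wigner's sum:
Half-angle: c=0.452883, s=0.891570. N=√(1·1·1·1)=1.000000
The bounds max(0,m−m')=0 and min(l+m,l−m')=1 give 2 terms
  k=0: (−1)^0·1.0000/(1)·0.4529^2·0.8916^0 = +0.205103
  k=1: (−1)^1·1.0000/(1)·0.4529^0·0.8916^2 = -0.794897
d^1_{0,0}(2.2016) = +0.205103 -0.794897 = -0.589794

d=-0.5898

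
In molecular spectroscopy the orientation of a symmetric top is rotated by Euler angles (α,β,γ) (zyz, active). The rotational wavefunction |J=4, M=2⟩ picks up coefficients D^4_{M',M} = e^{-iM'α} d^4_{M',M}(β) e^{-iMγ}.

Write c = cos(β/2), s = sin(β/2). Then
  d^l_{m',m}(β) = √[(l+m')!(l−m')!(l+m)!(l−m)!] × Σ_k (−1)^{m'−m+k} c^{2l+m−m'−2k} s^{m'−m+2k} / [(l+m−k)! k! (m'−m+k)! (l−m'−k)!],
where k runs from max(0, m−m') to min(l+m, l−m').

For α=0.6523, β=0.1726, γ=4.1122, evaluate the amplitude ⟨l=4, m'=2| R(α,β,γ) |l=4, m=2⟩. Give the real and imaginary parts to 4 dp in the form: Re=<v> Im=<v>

Re=-0.8795 Im=0.0920

Split into d^4_{2,2}(β=0.1726) × two z-phases.
c=cos(0.1726/2)=0.996278, s=sin(0.1726/2)=0.086193; N=√[720·2·720·2]=1440.000000
k∈{0,1,2} keeps every argument non-negative
  k=0: (−1)^0·1440.0000/(1440)·0.9963^8·0.0862^0 = +0.970613
  k=1: (−1)^1·1440.0000/(120)·0.9963^6·0.0862^2 = -0.087178
  k=2: (−1)^2·1440.0000/(96)·0.9963^4·0.0862^4 = +0.000816
d^4_{2,2}(0.1726) = +0.970613 -0.087178 +0.000816 = +0.884250
D = (+0.263064-0.964778i)·(+0.884250)·(-0.362005-0.932176i) = -0.879452+0.091992i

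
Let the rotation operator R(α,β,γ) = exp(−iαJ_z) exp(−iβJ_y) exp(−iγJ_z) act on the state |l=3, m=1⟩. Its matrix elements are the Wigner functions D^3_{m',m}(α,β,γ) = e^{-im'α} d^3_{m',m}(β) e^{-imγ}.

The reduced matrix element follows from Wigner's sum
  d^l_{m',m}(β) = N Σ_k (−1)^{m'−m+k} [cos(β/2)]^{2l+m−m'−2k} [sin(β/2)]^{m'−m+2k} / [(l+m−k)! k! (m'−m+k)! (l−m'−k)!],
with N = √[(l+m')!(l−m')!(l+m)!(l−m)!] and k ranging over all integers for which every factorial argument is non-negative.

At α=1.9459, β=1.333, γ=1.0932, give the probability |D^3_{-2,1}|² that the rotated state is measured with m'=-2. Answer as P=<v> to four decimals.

Split into d^3_{-2,1}(β=1.333) × two z-phases.
Half-angle: c=0.785990, s=0.618239. N=√(1·120·24·2)=75.894664
The bounds max(0,m−m')=3 and min(l+m,l−m')=4 give 2 terms
  k=3: (−1)^0·75.8947/(12)·0.7860^3·0.6182^3 = +0.725689
  k=4: (−1)^1·75.8947/(24)·0.7860^1·0.6182^5 = -0.224491
d^3_{-2,1}(1.333) = +0.725689 -0.224491 = +0.501198
|D^3_{-2,1}|² = |d^3_{-2,1}(β)|² = (+0.501198)² = 0.251199 (the z-rotation phases have unit modulus)

P=0.2512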